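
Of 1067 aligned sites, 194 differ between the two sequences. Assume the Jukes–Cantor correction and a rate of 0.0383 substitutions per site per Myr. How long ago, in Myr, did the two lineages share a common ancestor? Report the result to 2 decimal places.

p = 194/1067 ≈ 0.181818.
d = −(3/4) ln(1 − 4p/3) = −0.75 ln(1 − 0.242424) = −0.75 ln(0.757576)
  = −0.75 × (-0.277631) = 0.208223 substitutions/site.
Under a molecular clock d = 2μt, so t = d/(2μ) = 0.208223 / (2 × 0.0383) = 2.72 Myr.

2.72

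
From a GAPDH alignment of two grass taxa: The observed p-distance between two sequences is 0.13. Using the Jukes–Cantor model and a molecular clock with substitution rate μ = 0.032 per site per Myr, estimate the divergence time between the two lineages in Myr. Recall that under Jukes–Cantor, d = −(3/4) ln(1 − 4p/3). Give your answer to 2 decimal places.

d = −(3/4) ln(1 − 4p/3) = −0.75 ln(1 − 0.173333) = −0.75 ln(0.826667)
  = −0.75 × (-0.190353) = 0.142765 substitutions/site.
Under a molecular clock d = 2μt, so t = d/(2μ) = 0.142765 / (2 × 0.032) = 2.23 Myr.

2.23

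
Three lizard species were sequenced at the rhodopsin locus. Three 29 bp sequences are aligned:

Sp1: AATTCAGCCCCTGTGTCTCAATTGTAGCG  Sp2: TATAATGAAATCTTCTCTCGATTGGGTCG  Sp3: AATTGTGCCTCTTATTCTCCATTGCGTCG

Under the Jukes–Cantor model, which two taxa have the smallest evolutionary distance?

Sp1 and Sp3

Sp1–Sp2: 15/29 differ, p = 0.517, d = 0.878.
Sp1–Sp3: 10/29 differ, p = 0.345, d = 0.462.
Sp2–Sp3: 12/29 differ, p = 0.414, d = 0.602.
The smallest distance is between Sp1 and Sp3.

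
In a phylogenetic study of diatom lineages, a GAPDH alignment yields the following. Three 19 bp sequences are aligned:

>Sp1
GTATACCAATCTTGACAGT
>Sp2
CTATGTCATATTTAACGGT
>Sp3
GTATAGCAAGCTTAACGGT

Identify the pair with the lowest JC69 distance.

Sp1 and Sp3

Sp1–Sp2: 8/19 differ, p = 0.421, d = 0.618.
Sp1–Sp3: 4/19 differ, p = 0.211, d = 0.247.
Sp2–Sp3: 6/19 differ, p = 0.316, d = 0.410.
The smallest distance is between Sp1 and Sp3.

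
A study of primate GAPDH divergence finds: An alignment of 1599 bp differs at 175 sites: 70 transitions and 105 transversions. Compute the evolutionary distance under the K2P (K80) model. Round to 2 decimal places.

0.12

P = 70/1599 ≈ 0.043777 and Q = 105/1599 ≈ 0.065666.
Under the Kimura two-parameter model, d = −½ ln(1 − 2P − Q) − ¼ ln(1 − 2Q).
1 − 2P − Q = 0.84678, giving −½ ln(0.84678) = 0.083157.
1 − 2Q = 0.868668, giving −¼ ln(0.868668) = 0.035199.
d = 0.083157 + 0.035199 = 0.118356.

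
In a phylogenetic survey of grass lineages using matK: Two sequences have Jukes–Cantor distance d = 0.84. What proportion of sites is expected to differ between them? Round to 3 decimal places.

0.505

p = (3/4)(1 − e^(−4d/3)) = 0.75 × (1 − e^(-1.12)) = 0.75 × (1 − 0.326280) = 0.505290.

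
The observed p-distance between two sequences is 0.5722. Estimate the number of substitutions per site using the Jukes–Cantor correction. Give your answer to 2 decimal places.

1.08

d = −(3/4) ln(1 − 4p/3) = −0.75 ln(1 − 0.762933) = −0.75 ln(0.237067)
  = −0.75 × (-1.439412) = 1.079559 substitutions/site.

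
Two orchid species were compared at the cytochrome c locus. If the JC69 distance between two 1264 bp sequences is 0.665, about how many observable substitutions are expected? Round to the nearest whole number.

557

Invert JC69: p = (3/4)(1 − e^(−4d/3)) = 0.75 × (1 − e^(-0.886667)) = 0.75 × (1 − 0.412027) = 0.440980.
Expected differing sites = pL ≈ 0.440980 × 1264 = 557.39872 ≈ 557.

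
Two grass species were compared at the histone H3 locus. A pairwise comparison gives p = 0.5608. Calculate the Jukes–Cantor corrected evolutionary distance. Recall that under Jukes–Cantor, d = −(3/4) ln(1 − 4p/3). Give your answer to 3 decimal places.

d = −(3/4) ln(1 − 4p/3) = −0.75 ln(1 − 0.747733) = −0.75 ln(0.252267)
  = −0.75 × (-1.377267) = 1.032950 substitutions/site.

1.033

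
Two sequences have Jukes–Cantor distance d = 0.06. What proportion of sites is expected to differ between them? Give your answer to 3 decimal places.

0.058

p = (3/4)(1 − e^(−4d/3)) = 0.75 × (1 − e^(-0.08)) = 0.75 × (1 − 0.923116) = 0.057663.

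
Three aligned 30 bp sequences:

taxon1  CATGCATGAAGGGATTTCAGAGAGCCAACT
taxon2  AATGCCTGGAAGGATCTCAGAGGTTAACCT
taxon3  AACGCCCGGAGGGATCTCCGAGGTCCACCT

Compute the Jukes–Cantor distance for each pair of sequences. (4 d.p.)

d(taxon1,taxon2) = 0.4408, d(taxon1,taxon3) = 0.4408, d(taxon2,taxon3) = 0.2326

taxon1–taxon2: 10/30 sites differ → p ≈ 0.333333, d = −0.75 ln(1 − 0.444444) = 0.440839 ≈ 0.4408.
taxon1–taxon3: 10/30 sites differ → p ≈ 0.333333, d = −0.75 ln(1 − 0.444444) = 0.440839 ≈ 0.4408.
taxon2–taxon3: 6/30 sites differ → p = 0.2, d = −0.75 ln(1 − 0.266667) = 0.232617 ≈ 0.2326.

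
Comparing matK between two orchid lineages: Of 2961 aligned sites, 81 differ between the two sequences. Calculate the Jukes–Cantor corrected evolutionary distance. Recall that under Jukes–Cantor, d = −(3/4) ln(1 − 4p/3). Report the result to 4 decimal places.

p = 81/2961 ≈ 0.027356.
d = −(3/4) ln(1 − 4p/3) = −0.75 ln(1 − 0.036475) = −0.75 ln(0.963525)
  = −0.75 × (-0.037157) = 0.027868 substitutions/site.

0.0279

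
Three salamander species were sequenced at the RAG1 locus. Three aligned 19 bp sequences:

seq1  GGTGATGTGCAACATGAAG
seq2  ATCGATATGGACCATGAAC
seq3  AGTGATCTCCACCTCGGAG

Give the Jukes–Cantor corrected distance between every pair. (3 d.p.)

d(seq1,seq2) = 0.507, d(seq1,seq3) = 0.507, d(seq2,seq3) = 0.749

seq1–seq2: 7/19 sites differ → p ≈ 0.368421, d = −0.75 ln(1 − 0.491228) = 0.506816 ≈ 0.507.
seq1–seq3: 7/19 sites differ → p ≈ 0.368421, d = −0.75 ln(1 − 0.491228) = 0.506816 ≈ 0.507.
seq2–seq3: 9/19 sites differ → p ≈ 0.473684, d = −0.75 ln(1 − 0.631579) = 0.748897 ≈ 0.749.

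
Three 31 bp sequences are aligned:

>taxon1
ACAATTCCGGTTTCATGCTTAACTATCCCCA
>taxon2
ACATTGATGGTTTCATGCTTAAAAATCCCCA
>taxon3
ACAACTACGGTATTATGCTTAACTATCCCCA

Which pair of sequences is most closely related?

taxon1 and taxon3

taxon1–taxon2: 6/31 differ, p = 0.194, d = 0.224.
taxon1–taxon3: 4/31 differ, p = 0.129, d = 0.142.
taxon2–taxon3: 8/31 differ, p = 0.258, d = 0.316.
The smallest distance is between taxon1 and taxon3.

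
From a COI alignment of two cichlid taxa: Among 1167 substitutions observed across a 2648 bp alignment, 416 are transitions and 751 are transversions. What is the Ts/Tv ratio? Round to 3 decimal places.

0.554

R = 416/751 = 0.553928… ≈ 0.554 (to 3 d.p.).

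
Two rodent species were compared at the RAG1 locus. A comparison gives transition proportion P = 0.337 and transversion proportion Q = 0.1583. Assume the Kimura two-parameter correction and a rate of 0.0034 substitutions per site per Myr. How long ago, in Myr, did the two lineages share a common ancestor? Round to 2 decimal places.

Under the Kimura two-parameter model, d = −½ ln(1 − 2P − Q) − ¼ ln(1 − 2Q).
1 − 2P − Q = 0.1677, giving −½ ln(0.1677) = 0.892789.
1 − 2Q = 0.6834, giving −¼ ln(0.6834) = 0.095169.
d = 0.892789 + 0.095169 = 0.987958.
Under a molecular clock d = 2μt, so t = d/(2μ) = 0.987958 / (2 × 0.0034) = 145.29 Myr.

145.29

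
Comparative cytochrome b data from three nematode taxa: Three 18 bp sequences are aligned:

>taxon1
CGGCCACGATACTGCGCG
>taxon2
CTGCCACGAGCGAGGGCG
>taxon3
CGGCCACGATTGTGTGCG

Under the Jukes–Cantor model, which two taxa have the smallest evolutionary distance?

taxon1–taxon2: 6/18 differ, p = 0.333, d = 0.441.
taxon1–taxon3: 3/18 differ, p = 0.167, d = 0.188.
taxon2–taxon3: 5/18 differ, p = 0.278, d = 0.347.
The smallest distance is between taxon1 and taxon3.

taxon1 and taxon3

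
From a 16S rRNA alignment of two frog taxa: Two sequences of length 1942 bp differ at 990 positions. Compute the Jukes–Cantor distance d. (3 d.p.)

0.854

p = 990/1942 ≈ 0.509784.
d = −(3/4) ln(1 − 4p/3) = −0.75 ln(1 − 0.679712) = −0.75 ln(0.320288)
  = −0.75 × (-1.138535) = 0.853901 substitutions/site.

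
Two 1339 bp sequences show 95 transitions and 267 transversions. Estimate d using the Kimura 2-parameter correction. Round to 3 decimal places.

0.336

P = 95/1339 ≈ 0.070948 and Q = 267/1339 ≈ 0.199403.
Under the Kimura two-parameter model, d = −½ ln(1 − 2P − Q) − ¼ ln(1 − 2Q).
1 − 2P − Q = 0.658701, giving −½ ln(0.658701) = 0.208743.
1 − 2Q = 0.601194, giving −¼ ln(0.601194) = 0.127209.
d = 0.208743 + 0.127209 = 0.335952.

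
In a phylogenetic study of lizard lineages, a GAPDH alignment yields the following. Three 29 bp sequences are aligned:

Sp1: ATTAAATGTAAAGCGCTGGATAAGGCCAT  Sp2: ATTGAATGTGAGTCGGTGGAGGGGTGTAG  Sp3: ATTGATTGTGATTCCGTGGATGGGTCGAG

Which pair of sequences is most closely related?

Sp1–Sp2: 12/29 differ, p = 0.414, d = 0.602.
Sp1–Sp3: 12/29 differ, p = 0.414, d = 0.602.
Sp2–Sp3: 6/29 differ, p = 0.207, d = 0.242.
The smallest distance is between Sp2 and Sp3.

Sp2 and Sp3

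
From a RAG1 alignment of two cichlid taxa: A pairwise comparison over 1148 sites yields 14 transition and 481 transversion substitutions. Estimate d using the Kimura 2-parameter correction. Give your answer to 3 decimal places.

P = 14/1148 ≈ 0.012195 and Q = 481/1148 ≈ 0.41899.
Under the Kimura two-parameter model, d = −½ ln(1 − 2P − Q) − ¼ ln(1 − 2Q).
1 − 2P − Q = 0.55662, giving −½ ln(0.55662) = 0.292936.
1 − 2Q = 0.16202, giving −¼ ln(0.16202) = 0.455009.
d = 0.292936 + 0.455009 = 0.747945.

0.748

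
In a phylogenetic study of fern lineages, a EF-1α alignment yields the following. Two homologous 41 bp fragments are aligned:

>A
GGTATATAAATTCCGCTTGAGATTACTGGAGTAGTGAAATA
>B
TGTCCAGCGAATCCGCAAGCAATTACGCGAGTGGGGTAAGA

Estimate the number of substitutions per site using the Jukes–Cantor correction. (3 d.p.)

The sequences differ at 17 of 41 sites, so p = 17/41 ≈ 0.414634.
d = −(3/4) ln(1 − 4p/3) = −0.75 ln(1 − 0.552845) = −0.75 ln(0.447155)
  = −0.75 × (-0.804850) = 0.603638 substitutions/site.

0.604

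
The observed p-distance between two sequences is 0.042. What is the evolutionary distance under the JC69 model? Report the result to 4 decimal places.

d = −(3/4) ln(1 − 4p/3) = −0.75 ln(1 − 0.056) = −0.75 ln(0.944)
  = −0.75 × (-0.057629) = 0.043222 substitutions/site.

0.0432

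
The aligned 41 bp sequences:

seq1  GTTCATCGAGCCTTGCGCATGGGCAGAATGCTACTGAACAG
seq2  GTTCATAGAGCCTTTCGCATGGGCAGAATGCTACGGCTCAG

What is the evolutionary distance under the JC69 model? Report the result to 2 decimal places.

0.13

The sequences differ at 5 of 41 sites (7, 15, 35, 37, 38), so p = 5/41 ≈ 0.121951.
d = −(3/4) ln(1 − 4p/3) = −0.75 ln(1 − 0.162601) = −0.75 ln(0.837399)
  = −0.75 × (-0.177455) = 0.133091 substitutions/site.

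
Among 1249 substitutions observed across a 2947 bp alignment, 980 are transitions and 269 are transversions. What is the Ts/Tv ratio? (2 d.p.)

3.64

R = 980/269 = 3.643122… ≈ 3.64 (to 2 d.p.).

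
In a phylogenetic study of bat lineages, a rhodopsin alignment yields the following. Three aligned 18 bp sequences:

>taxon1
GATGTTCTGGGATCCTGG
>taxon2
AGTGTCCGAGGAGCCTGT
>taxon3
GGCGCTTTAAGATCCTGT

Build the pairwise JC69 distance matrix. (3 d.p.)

taxon1–taxon2: 7/18 sites differ → p ≈ 0.388889, d = −0.75 ln(1 − 0.518519) = 0.548166 ≈ 0.548.
taxon1–taxon3: 7/18 sites differ → p ≈ 0.388889, d = −0.75 ln(1 − 0.518519) = 0.548166 ≈ 0.548.
taxon2–taxon3: 8/18 sites differ → p ≈ 0.444444, d = −0.75 ln(1 − 0.592592) = 0.673455 ≈ 0.673.

d(taxon1,taxon2) = 0.548, d(taxon1,taxon3) = 0.548, d(taxon2,taxon3) = 0.673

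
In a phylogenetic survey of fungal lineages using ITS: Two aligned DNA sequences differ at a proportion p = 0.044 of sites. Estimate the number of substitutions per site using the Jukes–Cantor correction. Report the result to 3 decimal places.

0.045

d = −(3/4) ln(1 − 4p/3) = −0.75 ln(1 − 0.058667) = −0.75 ln(0.941333)
  = −0.75 × (-0.060458) = 0.045344 substitutions/site.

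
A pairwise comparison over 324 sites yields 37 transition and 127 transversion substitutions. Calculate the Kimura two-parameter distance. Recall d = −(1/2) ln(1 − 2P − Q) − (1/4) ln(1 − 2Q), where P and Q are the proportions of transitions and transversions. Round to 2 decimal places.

0.87

P = 37/324 ≈ 0.114198 and Q = 127/324 ≈ 0.391975.
Under the Kimura two-parameter model, d = −½ ln(1 − 2P − Q) − ¼ ln(1 − 2Q).
1 − 2P − Q = 0.379629, giving −½ ln(0.379629) = 0.484280.
1 − 2Q = 0.21605, giving −¼ ln(0.21605) = 0.383061.
d = 0.484280 + 0.383061 = 0.867341.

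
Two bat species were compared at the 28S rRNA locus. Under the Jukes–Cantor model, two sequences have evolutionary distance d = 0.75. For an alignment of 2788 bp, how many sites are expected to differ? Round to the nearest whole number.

1322

Invert JC69: p = (3/4)(1 − e^(−4d/3)) = 0.75 × (1 − e^(-1)) = 0.75 × (1 − 0.367879) = 0.474091.
Expected differing sites = pL ≈ 0.474091 × 2788 = 1321.765708 ≈ 1322.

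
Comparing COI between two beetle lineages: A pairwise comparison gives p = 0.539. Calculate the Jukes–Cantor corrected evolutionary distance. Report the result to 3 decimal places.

d = −(3/4) ln(1 − 4p/3) = −0.75 ln(1 − 0.718667) = −0.75 ln(0.281333)
  = −0.75 × (-1.268216) = 0.951162 substitutions/site.

0.951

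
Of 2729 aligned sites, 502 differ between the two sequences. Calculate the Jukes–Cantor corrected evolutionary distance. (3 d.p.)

p = 502/2729 ≈ 0.18395.
d = −(3/4) ln(1 − 4p/3) = −0.75 ln(1 − 0.245267) = −0.75 ln(0.754733)
  = −0.75 × (-0.281391) = 0.211043 substitutions/site.

0.211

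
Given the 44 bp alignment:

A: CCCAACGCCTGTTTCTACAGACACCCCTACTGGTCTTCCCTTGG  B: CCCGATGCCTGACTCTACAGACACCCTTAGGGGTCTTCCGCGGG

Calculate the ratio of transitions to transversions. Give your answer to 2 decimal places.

1.00

Transitions are A↔G and C↔T; transversions are all other mismatches.
Transitions: 5. Transversions: 5.
R = 5/5 = 1.00.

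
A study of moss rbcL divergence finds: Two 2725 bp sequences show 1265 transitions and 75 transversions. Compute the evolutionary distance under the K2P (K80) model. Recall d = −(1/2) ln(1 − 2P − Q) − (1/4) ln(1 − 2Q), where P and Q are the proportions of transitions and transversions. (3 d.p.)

P = 1265/2725 ≈ 0.46422 and Q = 75/2725 ≈ 0.027523.
Under the Kimura two-parameter model, d = −½ ln(1 − 2P − Q) − ¼ ln(1 − 2Q).
1 − 2P − Q = 0.044037, giving −½ ln(0.044037) = 1.561363.
1 − 2Q = 0.944954, giving −¼ ln(0.944954) = 0.014155.
d = 1.561363 + 0.014155 = 1.575518.

1.576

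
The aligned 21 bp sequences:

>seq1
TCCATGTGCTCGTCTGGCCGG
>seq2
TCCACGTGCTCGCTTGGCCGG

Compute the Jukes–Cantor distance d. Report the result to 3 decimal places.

0.158

The sequences differ at 3 of 21 sites (5, 13, 14), so p = 3/21 ≈ 0.142857.
d = −(3/4) ln(1 − 4p/3) = −0.75 ln(1 − 0.190476) = −0.75 ln(0.809524)
  = −0.75 × (-0.211309) = 0.158482 substitutions/site.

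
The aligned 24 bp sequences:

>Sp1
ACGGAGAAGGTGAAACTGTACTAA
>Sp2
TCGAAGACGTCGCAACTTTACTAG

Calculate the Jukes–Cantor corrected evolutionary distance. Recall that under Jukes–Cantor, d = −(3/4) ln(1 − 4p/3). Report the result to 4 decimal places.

The sequences differ at 8 of 24 sites (1, 4, 8, 10, 11, 13, 18, 24), so p = 8/24 ≈ 0.333333.
d = −(3/4) ln(1 − 4p/3) = −0.75 ln(1 − 0.444444) = −0.75 ln(0.555556)
  = −0.75 × (-0.587786) = 0.440840 substitutions/site.

0.4408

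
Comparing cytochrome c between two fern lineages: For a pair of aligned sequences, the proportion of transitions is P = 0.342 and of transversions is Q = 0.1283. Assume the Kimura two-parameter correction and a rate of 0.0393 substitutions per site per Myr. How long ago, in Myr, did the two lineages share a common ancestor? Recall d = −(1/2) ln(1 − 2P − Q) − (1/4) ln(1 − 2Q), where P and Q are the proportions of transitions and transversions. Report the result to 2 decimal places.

11.59

Under the Kimura two-parameter model, d = −½ ln(1 − 2P − Q) − ¼ ln(1 − 2Q).
1 − 2P − Q = 0.1877, giving −½ ln(0.1877) = 0.836455.
1 − 2Q = 0.7434, giving −¼ ln(0.7434) = 0.074130.
d = 0.836455 + 0.074130 = 0.910585.
Under a molecular clock d = 2μt, so t = d/(2μ) = 0.910585 / (2 × 0.0393) = 11.59 Myr.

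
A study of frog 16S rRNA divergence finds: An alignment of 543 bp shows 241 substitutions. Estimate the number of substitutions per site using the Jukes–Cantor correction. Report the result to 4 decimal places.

0.6720

p = 241/543 ≈ 0.443831.
d = −(3/4) ln(1 − 4p/3) = −0.75 ln(1 − 0.591775) = −0.75 ln(0.408225)
  = −0.75 × (-0.895937) = 0.671953 substitutions/site.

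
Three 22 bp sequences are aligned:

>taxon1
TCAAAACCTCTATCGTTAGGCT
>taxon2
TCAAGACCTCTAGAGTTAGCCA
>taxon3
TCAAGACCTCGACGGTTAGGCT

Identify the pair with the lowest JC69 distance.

taxon1–taxon2: 5/22 differ, p = 0.227, d = 0.271.
taxon1–taxon3: 4/22 differ, p = 0.182, d = 0.208.
taxon2–taxon3: 5/22 differ, p = 0.227, d = 0.271.
The smallest distance is between taxon1 and taxon3.

taxon1 and taxon3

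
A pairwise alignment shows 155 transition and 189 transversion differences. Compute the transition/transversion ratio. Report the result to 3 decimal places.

R = 155/189 = 0.820105… ≈ 0.820 (to 3 d.p.).

0.820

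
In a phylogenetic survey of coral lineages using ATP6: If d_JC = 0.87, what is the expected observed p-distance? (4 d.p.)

0.5149

p = (3/4)(1 − e^(−4d/3)) = 0.75 × (1 − e^(-1.16)) = 0.75 × (1 − 0.313486) = 0.514886.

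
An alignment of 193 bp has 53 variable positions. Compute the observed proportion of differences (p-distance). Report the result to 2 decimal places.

0.27

p = 53/193 = 0.274611… ≈ 0.27 (to 2 d.p.).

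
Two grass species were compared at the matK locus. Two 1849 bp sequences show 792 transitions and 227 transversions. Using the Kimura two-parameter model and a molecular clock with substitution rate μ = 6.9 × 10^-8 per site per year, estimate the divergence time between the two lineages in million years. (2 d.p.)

P = 792/1849 ≈ 0.42834 and Q = 227/1849 ≈ 0.122769.
Under the Kimura two-parameter model, d = −½ ln(1 − 2P − Q) − ¼ ln(1 − 2Q).
1 − 2P − Q = 0.020551, giving −½ ln(0.020551) = 1.942423.
1 − 2Q = 0.754462, giving −¼ ln(0.754462) = 0.070438.
d = 1.942423 + 0.070438 = 2.012861.
Under a molecular clock d = 2μt, so t = d/(2μ) = 2.012861 / (2 × 6.9 × 10^-8) = 14.59 million years.

14.59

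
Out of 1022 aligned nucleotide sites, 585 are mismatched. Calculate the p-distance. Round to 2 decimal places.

0.57

p = 585/1022 = 0.572407… ≈ 0.57 (to 2 d.p.).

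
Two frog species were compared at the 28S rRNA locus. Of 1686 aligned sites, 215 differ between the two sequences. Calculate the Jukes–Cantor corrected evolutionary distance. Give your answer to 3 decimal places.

p = 215/1686 ≈ 0.127521.
d = −(3/4) ln(1 − 4p/3) = −0.75 ln(1 − 0.170028) = −0.75 ln(0.829972)
  = −0.75 × (-0.186363) = 0.139772 substitutions/site.

0.140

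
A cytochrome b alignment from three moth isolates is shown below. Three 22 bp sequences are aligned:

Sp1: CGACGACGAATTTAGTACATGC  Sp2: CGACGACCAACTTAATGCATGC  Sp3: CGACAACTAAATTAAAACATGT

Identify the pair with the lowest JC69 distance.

Sp1 and Sp2

Sp1–Sp2: 4/22 differ, p = 0.182, d = 0.208.
Sp1–Sp3: 6/22 differ, p = 0.273, d = 0.339.
Sp2–Sp3: 6/22 differ, p = 0.273, d = 0.339.
The smallest distance is between Sp1 and Sp2.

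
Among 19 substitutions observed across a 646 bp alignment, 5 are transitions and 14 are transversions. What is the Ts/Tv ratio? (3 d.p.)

0.357

R = 5/14 = 0.357142… ≈ 0.357 (to 3 d.p.).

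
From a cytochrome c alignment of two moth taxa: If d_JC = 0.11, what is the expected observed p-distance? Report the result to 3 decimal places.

p = (3/4)(1 − e^(−4d/3)) = 0.75 × (1 − e^(-0.146667)) = 0.75 × (1 − 0.863582) = 0.102314.

0.102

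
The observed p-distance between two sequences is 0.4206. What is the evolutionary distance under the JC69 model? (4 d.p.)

d = −(3/4) ln(1 − 4p/3) = −0.75 ln(1 − 0.5608) = −0.75 ln(0.4392)
  = −0.75 × (-0.822800) = 0.617100 substitutions/site.

0.6171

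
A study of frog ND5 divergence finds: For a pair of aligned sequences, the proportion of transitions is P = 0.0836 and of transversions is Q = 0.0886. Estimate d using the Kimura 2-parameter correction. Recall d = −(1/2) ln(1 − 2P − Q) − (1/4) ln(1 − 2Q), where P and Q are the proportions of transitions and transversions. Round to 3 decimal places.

Under the Kimura two-parameter model, d = −½ ln(1 − 2P − Q) − ¼ ln(1 − 2Q).
1 − 2P − Q = 0.7442, giving −½ ln(0.7442) = 0.147723.
1 − 2Q = 0.8228, giving −¼ ln(0.8228) = 0.048761.
d = 0.147723 + 0.048761 = 0.196484.

0.196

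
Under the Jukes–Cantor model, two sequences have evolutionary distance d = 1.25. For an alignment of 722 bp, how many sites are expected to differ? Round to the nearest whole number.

Invert JC69: p = (3/4)(1 − e^(−4d/3)) = 0.75 × (1 − e^(-1.666667)) = 0.75 × (1 − 0.188876) = 0.608343.
Expected differing sites = pL ≈ 0.608343 × 722 = 439.223646 ≈ 439.

439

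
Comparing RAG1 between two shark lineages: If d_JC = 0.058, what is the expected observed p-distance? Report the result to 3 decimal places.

p = (3/4)(1 − e^(−4d/3)) = 0.75 × (1 − e^(-0.077333)) = 0.75 × (1 − 0.925582) = 0.055814.

0.056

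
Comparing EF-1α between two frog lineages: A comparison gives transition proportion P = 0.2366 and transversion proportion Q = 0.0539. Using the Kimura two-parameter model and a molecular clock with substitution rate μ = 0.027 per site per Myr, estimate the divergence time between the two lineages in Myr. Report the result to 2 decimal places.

Under the Kimura two-parameter model, d = −½ ln(1 − 2P − Q) − ¼ ln(1 − 2Q).
1 − 2P − Q = 0.4729, giving −½ ln(0.4729) = 0.374436.
1 − 2Q = 0.8922, giving −¼ ln(0.8922) = 0.028516.
d = 0.374436 + 0.028516 = 0.402952.
Under a molecular clock d = 2μt, so t = d/(2μ) = 0.402952 / (2 × 0.027) = 7.46 Myr.

7.46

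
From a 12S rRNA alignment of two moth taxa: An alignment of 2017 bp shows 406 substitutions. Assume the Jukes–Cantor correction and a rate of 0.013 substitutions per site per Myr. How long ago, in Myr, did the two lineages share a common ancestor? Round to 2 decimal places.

p = 406/2017 ≈ 0.201289.
d = −(3/4) ln(1 − 4p/3) = −0.75 ln(1 − 0.268385) = −0.75 ln(0.731615)
  = −0.75 × (-0.312501) = 0.234376 substitutions/site.
Under a molecular clock d = 2μt, so t = d/(2μ) = 0.234376 / (2 × 0.013) = 9.01 Myr.

9.01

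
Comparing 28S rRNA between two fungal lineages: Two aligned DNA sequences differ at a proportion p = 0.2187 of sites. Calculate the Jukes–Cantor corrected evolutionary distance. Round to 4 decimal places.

0.2586

d = −(3/4) ln(1 − 4p/3) = −0.75 ln(1 − 0.2916) = −0.75 ln(0.7084)
  = −0.75 × (-0.344746) = 0.258560 substitutions/site.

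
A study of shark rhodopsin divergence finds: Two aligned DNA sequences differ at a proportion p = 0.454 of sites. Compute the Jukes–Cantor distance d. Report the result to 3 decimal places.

d = −(3/4) ln(1 − 4p/3) = −0.75 ln(1 − 0.605333) = −0.75 ln(0.394667)
  = −0.75 × (-0.929713) = 0.697285 substitutions/site.

0.697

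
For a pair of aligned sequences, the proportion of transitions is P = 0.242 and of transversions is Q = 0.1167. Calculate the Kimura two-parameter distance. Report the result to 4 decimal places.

0.5255

Under the Kimura two-parameter model, d = −½ ln(1 − 2P − Q) − ¼ ln(1 − 2Q).
1 − 2P − Q = 0.3993, giving −½ ln(0.3993) = 0.459021.
1 − 2Q = 0.7666, giving −¼ ln(0.7666) = 0.066448.
d = 0.459021 + 0.066448 = 0.525469.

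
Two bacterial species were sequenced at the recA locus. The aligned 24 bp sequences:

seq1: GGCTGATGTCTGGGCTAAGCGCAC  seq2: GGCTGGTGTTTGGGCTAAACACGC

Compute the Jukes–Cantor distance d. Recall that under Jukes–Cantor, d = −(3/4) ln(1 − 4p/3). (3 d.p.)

The sequences differ at 5 of 24 sites (6, 10, 19, 21, 23), so p = 5/24 ≈ 0.208333.
d = −(3/4) ln(1 − 4p/3) = −0.75 ln(1 − 0.277777) = −0.75 ln(0.722223)
  = −0.75 × (-0.325421) = 0.244066 substitutions/site.

0.244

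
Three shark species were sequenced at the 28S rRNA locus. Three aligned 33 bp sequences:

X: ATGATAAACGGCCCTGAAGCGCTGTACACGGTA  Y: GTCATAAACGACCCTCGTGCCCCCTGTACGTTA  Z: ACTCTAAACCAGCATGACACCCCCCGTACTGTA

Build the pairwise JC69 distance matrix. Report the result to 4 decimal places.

d(X,Y) = 0.4975, d(X,Z) = 0.7798, d(Y,Z) = 0.6254

X–Y: 12/33 sites differ → p ≈ 0.363636, d = −0.75 ln(1 − 0.484848) = 0.497470 ≈ 0.4975.
X–Z: 16/33 sites differ → p ≈ 0.484848, d = −0.75 ln(1 − 0.646464) = 0.779827 ≈ 0.7798.
Y–Z: 14/33 sites differ → p ≈ 0.424242, d = −0.75 ln(1 − 0.565656) = 0.625439 ≈ 0.6254.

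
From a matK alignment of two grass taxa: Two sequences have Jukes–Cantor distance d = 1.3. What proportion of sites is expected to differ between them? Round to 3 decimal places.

p = (3/4)(1 − e^(−4d/3)) = 0.75 × (1 − e^(-1.733333)) = 0.75 × (1 − 0.176695) = 0.617479.

0.617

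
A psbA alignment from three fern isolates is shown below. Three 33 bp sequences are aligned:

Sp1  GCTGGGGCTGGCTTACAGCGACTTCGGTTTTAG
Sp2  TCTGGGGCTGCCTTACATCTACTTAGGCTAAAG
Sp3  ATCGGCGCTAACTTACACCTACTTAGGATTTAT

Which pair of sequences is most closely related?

Sp1–Sp2: 8/33 differ, p = 0.242, d = 0.293.
Sp1–Sp3: 11/33 differ, p = 0.333, d = 0.441.
Sp2–Sp3: 11/33 differ, p = 0.333, d = 0.441.
The smallest distance is between Sp1 and Sp2.

Sp1 and Sp2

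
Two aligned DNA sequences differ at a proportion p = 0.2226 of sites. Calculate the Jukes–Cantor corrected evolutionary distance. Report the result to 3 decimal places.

0.264

d = −(3/4) ln(1 − 4p/3) = −0.75 ln(1 − 0.2968) = −0.75 ln(0.7032)
  = −0.75 × (-0.352114) = 0.264086 substitutions/site.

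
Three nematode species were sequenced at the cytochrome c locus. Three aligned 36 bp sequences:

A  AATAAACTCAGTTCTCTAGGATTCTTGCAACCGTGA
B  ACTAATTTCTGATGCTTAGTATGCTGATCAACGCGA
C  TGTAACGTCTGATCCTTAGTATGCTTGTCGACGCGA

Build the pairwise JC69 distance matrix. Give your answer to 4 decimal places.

d(A,B) = 0.6735, d(A,C) = 0.6082, d(B,C) = 0.2635

A–B: 16/36 sites differ → p ≈ 0.444444, d = −0.75 ln(1 − 0.592592) = 0.673455 ≈ 0.6735.
A–C: 15/36 sites differ → p ≈ 0.416667, d = −0.75 ln(1 − 0.555556) = 0.608198 ≈ 0.6082.
B–C: 8/36 sites differ → p ≈ 0.222222, d = −0.75 ln(1 − 0.296296) = 0.263548 ≈ 0.2635.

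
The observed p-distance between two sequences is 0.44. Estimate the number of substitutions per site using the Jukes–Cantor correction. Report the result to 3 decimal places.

d = −(3/4) ln(1 − 4p/3) = −0.75 ln(1 − 0.586667) = −0.75 ln(0.413333)
  = −0.75 × (-0.883502) = 0.662627 substitutions/site.

0.663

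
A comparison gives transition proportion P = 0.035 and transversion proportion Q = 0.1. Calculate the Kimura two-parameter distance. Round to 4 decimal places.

Under the Kimura two-parameter model, d = −½ ln(1 − 2P − Q) − ¼ ln(1 − 2Q).
1 − 2P − Q = 0.83, giving −½ ln(0.83) = 0.093165.
1 − 2Q = 0.8, giving −¼ ln(0.8) = 0.055786.
d = 0.093165 + 0.055786 = 0.148951.

0.1490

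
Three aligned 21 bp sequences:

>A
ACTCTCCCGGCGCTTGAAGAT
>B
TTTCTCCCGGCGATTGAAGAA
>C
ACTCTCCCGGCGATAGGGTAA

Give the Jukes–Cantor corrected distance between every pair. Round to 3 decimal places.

d(A,B) = 0.220, d(A,C) = 0.360, d(B,C) = 0.360

A–B: 4/21 sites differ → p ≈ 0.190476, d = −0.75 ln(1 − 0.253968) = 0.219740 ≈ 0.220.
A–C: 6/21 sites differ → p ≈ 0.285714, d = −0.75 ln(1 − 0.380952) = 0.359679 ≈ 0.360.
B–C: 6/21 sites differ → p ≈ 0.285714, d = −0.75 ln(1 − 0.380952) = 0.359679 ≈ 0.360.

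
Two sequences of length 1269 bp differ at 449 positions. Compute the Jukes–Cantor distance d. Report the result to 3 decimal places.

p = 449/1269 ≈ 0.353822.
d = −(3/4) ln(1 − 4p/3) = −0.75 ln(1 − 0.471763) = −0.75 ln(0.528237)
  = −0.75 × (-0.638210) = 0.478658 substitutions/site.

0.479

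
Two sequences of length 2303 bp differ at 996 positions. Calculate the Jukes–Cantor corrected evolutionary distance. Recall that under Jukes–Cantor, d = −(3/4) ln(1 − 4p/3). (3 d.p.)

0.645

p = 996/2303 ≈ 0.432479.
d = −(3/4) ln(1 − 4p/3) = −0.75 ln(1 − 0.576639) = −0.75 ln(0.423361)
  = −0.75 × (-0.859530) = 0.644648 substitutions/site.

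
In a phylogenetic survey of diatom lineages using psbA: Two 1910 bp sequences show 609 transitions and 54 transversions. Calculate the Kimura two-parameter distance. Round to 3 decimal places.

0.563

P = 609/1910 ≈ 0.318848 and Q = 54/1910 ≈ 0.028272.
Under the Kimura two-parameter model, d = −½ ln(1 − 2P − Q) − ¼ ln(1 − 2Q).
1 − 2P − Q = 0.334032, giving −½ ln(0.334032) = 0.548259.
1 − 2Q = 0.943456, giving −¼ ln(0.943456) = 0.014551.
d = 0.548259 + 0.014551 = 0.562810.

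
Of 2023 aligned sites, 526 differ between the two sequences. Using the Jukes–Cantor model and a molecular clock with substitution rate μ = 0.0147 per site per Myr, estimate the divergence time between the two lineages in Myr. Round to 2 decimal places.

10.86

p = 526/2023 ≈ 0.26001.
d = −(3/4) ln(1 − 4p/3) = −0.75 ln(1 − 0.34668) = −0.75 ln(0.65332)
  = −0.75 × (-0.425688) = 0.319266 substitutions/site.
Under a molecular clock d = 2μt, so t = d/(2μ) = 0.319266 / (2 × 0.0147) = 10.86 Myr.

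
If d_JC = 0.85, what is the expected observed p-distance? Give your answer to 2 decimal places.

0.51

p = (3/4)(1 − e^(−4d/3)) = 0.75 × (1 − e^(-1.133333)) = 0.75 × (1 − 0.321958) = 0.508532.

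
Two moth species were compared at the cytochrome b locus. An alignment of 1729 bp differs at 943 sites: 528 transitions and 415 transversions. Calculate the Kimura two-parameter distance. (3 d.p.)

1.115

P = 528/1729 ≈ 0.305379 and Q = 415/1729 ≈ 0.240023.
Under the Kimura two-parameter model, d = −½ ln(1 − 2P − Q) − ¼ ln(1 − 2Q).
1 − 2P − Q = 0.149219, giving −½ ln(0.149219) = 0.951170.
1 − 2Q = 0.519954, giving −¼ ln(0.519954) = 0.163504.
d = 0.951170 + 0.163504 = 1.114674.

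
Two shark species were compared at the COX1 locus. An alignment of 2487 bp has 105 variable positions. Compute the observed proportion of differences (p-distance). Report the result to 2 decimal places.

0.04

p = 105/2487 = 0.042219… ≈ 0.04 (to 2 d.p.).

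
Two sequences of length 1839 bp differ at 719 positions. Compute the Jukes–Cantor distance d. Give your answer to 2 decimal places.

0.55

p = 719/1839 ≈ 0.390973.
d = −(3/4) ln(1 − 4p/3) = −0.75 ln(1 − 0.521297) = −0.75 ln(0.478703)
  = −0.75 × (-0.736675) = 0.552506 substitutions/site.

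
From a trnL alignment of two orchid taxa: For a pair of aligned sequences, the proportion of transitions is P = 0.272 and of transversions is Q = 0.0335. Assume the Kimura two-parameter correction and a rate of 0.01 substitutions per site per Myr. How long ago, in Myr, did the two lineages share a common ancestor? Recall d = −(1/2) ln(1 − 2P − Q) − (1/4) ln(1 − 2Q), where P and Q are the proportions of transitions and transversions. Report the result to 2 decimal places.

Under the Kimura two-parameter model, d = −½ ln(1 − 2P − Q) − ¼ ln(1 − 2Q).
1 − 2P − Q = 0.4225, giving −½ ln(0.4225) = 0.430783.
1 − 2Q = 0.933, giving −¼ ln(0.933) = 0.017338.
d = 0.430783 + 0.017338 = 0.448121.
Under a molecular clock d = 2μt, so t = d/(2μ) = 0.448121 / (2 × 0.01) = 22.41 Myr.

22.41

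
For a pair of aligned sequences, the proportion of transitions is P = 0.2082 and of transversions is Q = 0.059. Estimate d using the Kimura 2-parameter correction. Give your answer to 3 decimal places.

0.354

Under the Kimura two-parameter model, d = −½ ln(1 − 2P − Q) − ¼ ln(1 − 2Q).
1 − 2P − Q = 0.5246, giving −½ ln(0.5246) = 0.322560.
1 − 2Q = 0.882, giving −¼ ln(0.882) = 0.031391.
d = 0.322560 + 0.031391 = 0.353951.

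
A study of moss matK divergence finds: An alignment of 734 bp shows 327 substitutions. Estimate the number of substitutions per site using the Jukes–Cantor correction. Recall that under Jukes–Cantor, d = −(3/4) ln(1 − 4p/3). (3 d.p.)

0.676

p = 327/734 ≈ 0.445504.
d = −(3/4) ln(1 − 4p/3) = −0.75 ln(1 − 0.594005) = −0.75 ln(0.405995)
  = −0.75 × (-0.901414) = 0.676061 substitutions/site.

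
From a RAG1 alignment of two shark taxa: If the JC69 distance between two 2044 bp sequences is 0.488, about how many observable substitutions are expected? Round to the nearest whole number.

733

Invert JC69: p = (3/4)(1 − e^(−4d/3)) = 0.75 × (1 − e^(-0.650667)) = 0.75 × (1 − 0.521698) = 0.358727.
Expected differing sites = pL ≈ 0.358727 × 2044 = 733.237988 ≈ 733.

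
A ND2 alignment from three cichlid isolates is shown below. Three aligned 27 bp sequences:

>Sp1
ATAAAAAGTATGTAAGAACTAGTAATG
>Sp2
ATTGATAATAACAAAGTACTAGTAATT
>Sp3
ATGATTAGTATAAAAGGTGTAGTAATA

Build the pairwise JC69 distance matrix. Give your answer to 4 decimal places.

Sp1–Sp2: 9/27 sites differ → p ≈ 0.333333, d = −0.75 ln(1 − 0.444444) = 0.440839 ≈ 0.4408.
Sp1–Sp3: 9/27 sites differ → p ≈ 0.333333, d = −0.75 ln(1 − 0.444444) = 0.440839 ≈ 0.4408.
Sp2–Sp3: 10/27 sites differ → p ≈ 0.37037, d = −0.75 ln(1 − 0.493827) = 0.510658 ≈ 0.5107.

d(Sp1,Sp2) = 0.4408, d(Sp1,Sp3) = 0.4408, d(Sp2,Sp3) = 0.5107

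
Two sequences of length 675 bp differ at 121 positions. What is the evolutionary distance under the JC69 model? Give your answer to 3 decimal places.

0.205

p = 121/675 ≈ 0.179259.
d = −(3/4) ln(1 − 4p/3) = −0.75 ln(1 − 0.239012) = −0.75 ln(0.760988)
  = −0.75 × (-0.273138) = 0.204854 substitutions/site.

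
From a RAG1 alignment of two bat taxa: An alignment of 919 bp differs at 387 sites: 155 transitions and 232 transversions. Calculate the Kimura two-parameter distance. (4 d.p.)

P = 155/919 ≈ 0.168662 and Q = 232/919 ≈ 0.252448.
Under the Kimura two-parameter model, d = −½ ln(1 − 2P − Q) − ¼ ln(1 − 2Q).
1 − 2P − Q = 0.410228, giving −½ ln(0.410228) = 0.445521.
1 − 2Q = 0.495104, giving −¼ ln(0.495104) = 0.175747.
d = 0.445521 + 0.175747 = 0.621268.

0.6213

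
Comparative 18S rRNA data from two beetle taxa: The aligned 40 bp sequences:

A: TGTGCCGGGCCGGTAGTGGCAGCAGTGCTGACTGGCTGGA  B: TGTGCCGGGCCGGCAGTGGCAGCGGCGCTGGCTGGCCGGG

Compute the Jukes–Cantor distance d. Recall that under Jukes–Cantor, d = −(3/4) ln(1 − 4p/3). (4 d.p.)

0.1674

The sequences differ at 6 of 40 sites (14, 24, 26, 31, 37, 40), so p = 6/40 = 0.15.
d = −(3/4) ln(1 − 4p/3) = −0.75 ln(1 − 0.2) = −0.75 ln(0.8)
  = −0.75 × (-0.223144) = 0.167358 substitutions/site.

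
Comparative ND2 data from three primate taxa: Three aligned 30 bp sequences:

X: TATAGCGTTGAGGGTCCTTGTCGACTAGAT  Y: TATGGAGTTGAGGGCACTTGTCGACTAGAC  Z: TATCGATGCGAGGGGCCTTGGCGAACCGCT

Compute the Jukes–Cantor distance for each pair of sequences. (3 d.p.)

X–Y: 5/30 sites differ → p ≈ 0.166667, d = −0.75 ln(1 − 0.222223) = 0.188487 ≈ 0.188.
X–Z: 11/30 sites differ → p ≈ 0.366667, d = −0.75 ln(1 − 0.488889) = 0.503376 ≈ 0.503.
Y–Z: 12/30 sites differ → p = 0.4, d = −0.75 ln(1 − 0.533333) = 0.571605 ≈ 0.572.

d(X,Y) = 0.188, d(X,Z) = 0.503, d(Y,Z) = 0.572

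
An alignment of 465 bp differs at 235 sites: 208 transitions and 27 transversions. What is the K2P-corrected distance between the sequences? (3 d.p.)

P = 208/465 ≈ 0.447312 and Q = 27/465 ≈ 0.058065.
Under the Kimura two-parameter model, d = −½ ln(1 − 2P − Q) − ¼ ln(1 − 2Q).
1 − 2P − Q = 0.047311, giving −½ ln(0.047311) = 1.525506.
1 − 2Q = 0.88387, giving −¼ ln(0.88387) = 0.030861.
d = 1.525506 + 0.030861 = 1.556367.

1.556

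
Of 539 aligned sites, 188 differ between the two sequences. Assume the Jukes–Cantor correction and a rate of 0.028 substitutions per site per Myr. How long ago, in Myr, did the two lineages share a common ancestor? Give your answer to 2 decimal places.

p = 188/539 ≈ 0.348794.
d = −(3/4) ln(1 − 4p/3) = −0.75 ln(1 − 0.465059) = −0.75 ln(0.534941)
  = −0.75 × (-0.625599) = 0.469199 substitutions/site.
Under a molecular clock d = 2μt, so t = d/(2μ) = 0.469199 / (2 × 0.028) = 8.38 Myr.

8.38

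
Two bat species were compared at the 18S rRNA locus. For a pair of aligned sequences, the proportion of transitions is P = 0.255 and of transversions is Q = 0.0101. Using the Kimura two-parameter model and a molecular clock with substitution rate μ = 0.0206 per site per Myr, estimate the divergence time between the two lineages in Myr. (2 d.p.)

Under the Kimura two-parameter model, d = −½ ln(1 − 2P − Q) − ¼ ln(1 − 2Q).
1 − 2P − Q = 0.4799, giving −½ ln(0.4799) = 0.367089.
1 − 2Q = 0.9798, giving −¼ ln(0.9798) = 0.005102.
d = 0.367089 + 0.005102 = 0.372191.
Under a molecular clock d = 2μt, so t = d/(2μ) = 0.372191 / (2 × 0.0206) = 9.03 Myr.

9.03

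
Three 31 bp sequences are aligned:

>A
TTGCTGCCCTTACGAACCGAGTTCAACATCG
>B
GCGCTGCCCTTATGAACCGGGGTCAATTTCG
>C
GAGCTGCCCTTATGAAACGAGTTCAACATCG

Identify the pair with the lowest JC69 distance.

A–B: 7/31 differ, p = 0.226, d = 0.269.
A–C: 4/31 differ, p = 0.129, d = 0.142.
B–C: 6/31 differ, p = 0.194, d = 0.224.
The smallest distance is between A and C.

A and C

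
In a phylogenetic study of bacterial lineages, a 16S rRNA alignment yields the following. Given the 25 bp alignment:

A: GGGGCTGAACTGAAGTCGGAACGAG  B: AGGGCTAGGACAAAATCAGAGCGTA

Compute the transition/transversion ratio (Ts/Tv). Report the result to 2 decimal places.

5.00

Transitions are A↔G and C↔T; transversions are all other mismatches.
Transitions: 10. Transversions: 2.
R = 10/2 = 5.00.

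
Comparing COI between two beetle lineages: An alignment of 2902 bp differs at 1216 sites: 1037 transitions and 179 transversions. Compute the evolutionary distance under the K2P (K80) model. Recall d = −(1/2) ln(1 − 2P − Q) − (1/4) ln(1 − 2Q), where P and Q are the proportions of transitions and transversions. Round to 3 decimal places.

0.782

P = 1037/2902 ≈ 0.35734 and Q = 179/2902 ≈ 0.061682.
Under the Kimura two-parameter model, d = −½ ln(1 − 2P − Q) − ¼ ln(1 − 2Q).
1 − 2P − Q = 0.223638, giving −½ ln(0.223638) = 0.748863.
1 − 2Q = 0.876636, giving −¼ ln(0.876636) = 0.032916.
d = 0.748863 + 0.032916 = 0.781779.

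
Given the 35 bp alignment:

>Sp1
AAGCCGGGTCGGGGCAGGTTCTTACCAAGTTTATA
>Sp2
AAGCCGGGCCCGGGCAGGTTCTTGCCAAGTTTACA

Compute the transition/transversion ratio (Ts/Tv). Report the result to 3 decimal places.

3.000

Transitions are A↔G and C↔T; transversions are all other mismatches.
Transitions: 3. Transversions: 1.
R = 3/1 = 3.000.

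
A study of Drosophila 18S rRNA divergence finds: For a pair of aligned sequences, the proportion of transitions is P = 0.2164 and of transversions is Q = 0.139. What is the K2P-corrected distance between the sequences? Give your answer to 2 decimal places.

Under the Kimura two-parameter model, d = −½ ln(1 − 2P − Q) − ¼ ln(1 − 2Q).
1 − 2P − Q = 0.4282, giving −½ ln(0.4282) = 0.424082.
1 − 2Q = 0.722, giving −¼ ln(0.722) = 0.081433.
d = 0.424082 + 0.081433 = 0.505515.

0.51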